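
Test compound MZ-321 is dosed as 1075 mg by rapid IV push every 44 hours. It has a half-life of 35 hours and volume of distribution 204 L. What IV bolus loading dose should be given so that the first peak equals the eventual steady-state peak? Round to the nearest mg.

f = (1/2)^(44/35) ≈ 0.418372; accumulation ratio R = 1/(1−f) ≈ 1.71931.
Loading dose to hit Cmax,ss on first dose: D_load = D_maint·R ≈ 1075 × 1.71931 ≈ 1848.26 mg.

1848 mg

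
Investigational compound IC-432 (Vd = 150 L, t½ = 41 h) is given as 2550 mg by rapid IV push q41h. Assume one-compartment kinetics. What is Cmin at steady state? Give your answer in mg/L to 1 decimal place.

17.0 mg/L

τ = 41 h = 1 half-life, so f = (1/2)^1 = 0.5.
Accumulation ratio R = 1/(1 − f) = 1/0.5 = 2/1.
Single-dose peak C₀ = D/Vd = 2550/150 = 17 mg/L.
Steady-state peak Cmax,ss = C₀·R = 17 × 2/1 ≈ 34.000 mg/L.
Steady-state trough Cmin,ss = Cmax,ss·f ≈ 34.000 × 0.5 ≈ 17.000 mg/L.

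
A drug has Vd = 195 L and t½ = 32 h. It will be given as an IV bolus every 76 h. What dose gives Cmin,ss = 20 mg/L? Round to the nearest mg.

τ/t½ = 76/32 ≈ 2.375, so f = (1/2)^(76/32) ≈ 0.192776.
Cmin,ss = (D/Vd)·f/(1−f), so D = Cmin,ss·Vd·(1−f)/f.
D = 20 × 195 × (1−f)/f ≈ 20 × 195 × 4.18737 ≈ 16330.74 mg.

16331 mg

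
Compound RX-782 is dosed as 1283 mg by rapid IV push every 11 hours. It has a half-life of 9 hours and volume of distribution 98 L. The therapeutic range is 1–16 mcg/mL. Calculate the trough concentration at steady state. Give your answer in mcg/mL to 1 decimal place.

9.8 mcg/mL

k = ln2/t½ = ln2/9 ≈ 0.077016 h⁻¹; fraction remaining f = e^(−kτ) = e^(−0.077016×11) ≈ 0.4286.
Single-dose peak C₀ = D/Vd = 1283/98 ≈ 13.092 mcg/mL.
Steady-state trough Cmin,ss = C₀·f/(1−f) ≈ 13.092 × 0.4286/0.5714 ≈ 9.820 mcg/mL.
Trough 9.8 mcg/mL vs MEC 1 mcg/mL: adequate.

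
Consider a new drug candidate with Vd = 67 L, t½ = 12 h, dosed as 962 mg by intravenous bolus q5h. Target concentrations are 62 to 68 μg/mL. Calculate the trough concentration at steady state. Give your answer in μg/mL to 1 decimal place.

Over one 5-h interval, 5/12 ≈ 0.41667 half-lives elapse, leaving f ≈ 0.7492 of each dose.
Accumulation ratio R = 1/(1 − f) ≈ 1/0.2508 ≈ 3.9872.
Each bolus raises the concentration by D/Vd = 962/67 ≈ 14.358 μg/mL.
Steady-state peak Cmax,ss = C₀·R ≈ 14.358 × 3.9872 ≈ 57.248 μg/mL.
One interval later, Cmin,ss = Cmax,ss·e^(−kτ) ≈ 57.248 × 0.7492 ≈ 42.890 μg/mL.
Trough 42.9 μg/mL vs MEC 62 μg/mL: subtherapeutic.

42.9 μg/mL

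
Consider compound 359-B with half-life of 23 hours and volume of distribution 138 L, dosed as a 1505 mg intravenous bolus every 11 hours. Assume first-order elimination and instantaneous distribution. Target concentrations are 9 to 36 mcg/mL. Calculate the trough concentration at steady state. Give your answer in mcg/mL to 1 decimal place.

Over one 11-h interval, 11/23 ≈ 0.47826 half-lives elapse, leaving f ≈ 0.7178 of each dose.
Single-dose peak C₀ = D/Vd = 1505/138 ≈ 10.906 mcg/mL.
Steady-state trough Cmin,ss = C₀·f/(1−f) ≈ 10.906 × 0.7178/0.2822 ≈ 27.740 mcg/mL.
Trough 27.7 mcg/mL vs MEC 9 mcg/mL: adequate.

27.7 mcg/mL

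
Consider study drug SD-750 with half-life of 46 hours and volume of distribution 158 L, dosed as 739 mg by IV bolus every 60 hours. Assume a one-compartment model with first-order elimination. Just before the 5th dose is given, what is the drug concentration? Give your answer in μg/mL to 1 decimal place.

3.1 μg/mL

f = (1/2)^(τ/t½) = (1/2)^(60/46) ≈ 0.4049.
C₀ = D/Vd = 739/158 ≈ 4.677 μg/mL.
Before the 5th dose, 4 doses have been given. Superposition: Cmin = C₀·(f + f² + … + f^4).
≈ 4.677 × (0.4049 + 0.1639 + 0.0664 + 0.0269) ≈ 4.677 × 0.6621 ≈ 3.097 μg/mL.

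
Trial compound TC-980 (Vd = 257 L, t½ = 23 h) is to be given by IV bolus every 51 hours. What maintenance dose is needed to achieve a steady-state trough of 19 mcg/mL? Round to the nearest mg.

τ/t½ = 51/23 ≈ 2.2174, so f = (1/2)^(51/23) ≈ 0.215030.
Cmin,ss = (D/Vd)·f/(1−f), so D = Cmin,ss·Vd·(1−f)/f.
D = 19 × 257 × (1−f)/f ≈ 19 × 257 × 3.65051 ≈ 17825.44 mg.

17825 mg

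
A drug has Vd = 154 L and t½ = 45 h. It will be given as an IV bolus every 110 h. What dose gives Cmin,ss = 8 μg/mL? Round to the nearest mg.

5474 mg

τ/t½ = 110/45 ≈ 2.4444, so f = (1/2)^(110/45) ≈ 0.183717.
Cmin,ss = (D/Vd)·f/(1−f), so D = Cmin,ss·Vd·(1−f)/f.
D = 8 × 154 × (1−f)/f ≈ 8 × 154 × 4.44315 ≈ 5473.96 mg.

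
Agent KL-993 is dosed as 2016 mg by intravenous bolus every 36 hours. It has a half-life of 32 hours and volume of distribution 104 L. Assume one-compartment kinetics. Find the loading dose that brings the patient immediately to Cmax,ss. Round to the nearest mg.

3723 mg

f = (1/2)^(36/32) ≈ 0.458502; accumulation ratio R = 1/(1−f) ≈ 1.84673.
Loading dose to hit Cmax,ss on first dose: D_load = D_maint·R ≈ 2016 × 1.84673 ≈ 3723.01 mg.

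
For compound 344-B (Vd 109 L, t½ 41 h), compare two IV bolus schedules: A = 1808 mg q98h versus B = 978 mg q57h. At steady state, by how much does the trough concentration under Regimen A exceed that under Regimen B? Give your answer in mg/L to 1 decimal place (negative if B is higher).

Regimen A: f = (1/2)^(98/41) ≈ 0.1908; Cmin,ss = (1808/109)·f/(1−f) ≈ 3.911 mg/L.
Regimen B: f = (1/2)^(57/41) ≈ 0.3815; Cmin,ss = (978/109)·f/(1−f) ≈ 5.534 mg/L.
Difference ≈ 3.911 − 5.534 ≈ -1.623 mg/L.

-1.6 mg/L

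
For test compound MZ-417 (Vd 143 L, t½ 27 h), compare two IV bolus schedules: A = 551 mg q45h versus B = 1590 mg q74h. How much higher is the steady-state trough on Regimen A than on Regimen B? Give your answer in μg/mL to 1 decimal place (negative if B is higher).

-0.2 μg/mL

Regimen A: f = (1/2)^(45/27) ≈ 0.3150; Cmin,ss = (551/143)·f/(1−f) ≈ 1.772 μg/mL.
Regimen B: f = (1/2)^(74/27) ≈ 0.1496; Cmin,ss = (1590/143)·f/(1−f) ≈ 1.956 μg/mL.
Difference ≈ 1.772 − 1.956 ≈ -0.184 μg/mL.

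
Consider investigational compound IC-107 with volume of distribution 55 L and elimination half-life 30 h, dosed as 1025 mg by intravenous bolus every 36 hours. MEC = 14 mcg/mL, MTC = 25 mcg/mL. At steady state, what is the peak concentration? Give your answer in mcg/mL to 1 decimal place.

33.0 mcg/mL

Over one 36-h interval, 36/30 ≈ 1.2 half-lives elapse, leaving f ≈ 0.4353 of each dose.
At steady state, accumulation factor R = 1/(1 − e^(−kτ)) ≈ 1.7709.
Each bolus raises the concentration by D/Vd = 1025/55 ≈ 18.636 mcg/mL.
Steady-state peak Cmax,ss = C₀·R ≈ 18.636 × 1.7709 ≈ 33.002 mcg/mL.
Peak 33.0 mcg/mL vs MTC 25 mcg/mL: exceeds toxic threshold.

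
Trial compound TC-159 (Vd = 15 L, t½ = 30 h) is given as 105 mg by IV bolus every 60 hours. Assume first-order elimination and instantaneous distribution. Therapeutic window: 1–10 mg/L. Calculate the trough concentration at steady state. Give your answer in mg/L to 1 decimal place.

2.3 mg/L

τ = 60 h = 2 half-lives, so f = (1/2)^2 = 0.25.
Accumulation ratio R = 1/(1 − f) = 1/0.75 = 4/3.
Single-dose peak C₀ = D/Vd = 105/15 = 7 mg/L.
Steady-state peak Cmax,ss = C₀·R = 7 × 4/3 ≈ 9.333 mg/L.
Steady-state trough Cmin,ss = Cmax,ss·f ≈ 9.333 × 0.25 ≈ 2.333 mg/L.
Trough 2.3 mg/L vs MEC 1 mg/L: adequate.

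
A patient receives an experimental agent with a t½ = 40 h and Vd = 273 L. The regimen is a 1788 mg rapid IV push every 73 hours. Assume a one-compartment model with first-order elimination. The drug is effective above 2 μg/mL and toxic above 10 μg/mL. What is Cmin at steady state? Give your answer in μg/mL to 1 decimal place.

2.6 μg/mL

Over one 73-h interval, 73/40 ≈ 1.825 half-lives elapse, leaving f ≈ 0.2822 of each dose.
Accumulation ratio R = 1/(1 − f) ≈ 1/0.7178 ≈ 1.3931.
Each bolus raises the concentration by D/Vd = 1788/273 ≈ 6.549 μg/mL.
Steady-state peak Cmax,ss = C₀·R ≈ 6.549 × 1.3931 ≈ 9.123 μg/mL.
Steady-state trough Cmin,ss = Cmax,ss·f ≈ 9.123 × 0.2822 ≈ 2.575 μg/mL.
Trough 2.6 μg/mL vs MEC 2 μg/mL: adequate.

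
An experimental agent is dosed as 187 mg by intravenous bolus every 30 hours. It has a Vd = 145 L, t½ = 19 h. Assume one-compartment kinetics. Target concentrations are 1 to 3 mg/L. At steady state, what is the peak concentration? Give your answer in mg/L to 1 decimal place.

τ/t½ = 30/19 ≈ 1.5789, so fraction remaining f = (1/2)^(30/19) ≈ 0.3347.
Accumulation ratio R = 1/(1 − f) ≈ 1/0.6653 ≈ 1.5031.
Each bolus raises the concentration by D/Vd = 187/145 ≈ 1.290 mg/L.
Steady-state peak Cmax,ss = C₀·R ≈ 1.290 × 1.5031 ≈ 1.939 mg/L.
Peak 1.9 mg/L vs MTC 3 mg/L: below toxic threshold.

1.9 mg/L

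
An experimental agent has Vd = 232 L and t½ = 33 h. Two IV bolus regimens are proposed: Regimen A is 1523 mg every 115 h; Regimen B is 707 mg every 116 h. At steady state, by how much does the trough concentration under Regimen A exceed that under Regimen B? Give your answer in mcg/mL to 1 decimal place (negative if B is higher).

0.4 mcg/mL

Regimen A: f = (1/2)^(115/33) ≈ 0.0893; Cmin,ss = (1523/232)·f/(1−f) ≈ 0.644 mcg/mL.
Regimen B: f = (1/2)^(116/33) ≈ 0.0875; Cmin,ss = (707/232)·f/(1−f) ≈ 0.292 mcg/mL.
Difference ≈ 0.644 − 0.292 ≈ 0.352 mcg/mL.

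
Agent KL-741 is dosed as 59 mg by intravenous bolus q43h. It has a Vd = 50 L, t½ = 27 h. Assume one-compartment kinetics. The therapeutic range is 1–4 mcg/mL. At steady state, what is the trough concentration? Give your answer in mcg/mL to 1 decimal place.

0.6 mcg/mL

k = ln2/t½ = ln2/27 ≈ 0.025672 h⁻¹; fraction remaining f = e^(−kτ) = e^(−0.025672×43) ≈ 0.3316.
At steady state, accumulation factor R = 1/(1 − e^(−kτ)) ≈ 1.4961.
Single-dose peak C₀ = D/Vd = 59/50 ≈ 1.180 mcg/mL.
Steady-state peak Cmax,ss = C₀·R ≈ 1.180 × 1.4961 ≈ 1.765 mcg/mL.
One interval later, Cmin,ss = Cmax,ss·e^(−kτ) ≈ 1.765 × 0.3316 ≈ 0.585 mcg/mL.
Trough 0.6 mcg/mL vs MEC 1 mcg/mL: subtherapeutic.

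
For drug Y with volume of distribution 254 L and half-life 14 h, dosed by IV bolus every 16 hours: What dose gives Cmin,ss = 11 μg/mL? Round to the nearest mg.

τ/t½ = 16/14 ≈ 1.1429, so f = (1/2)^(16/14) ≈ 0.452862.
Cmin,ss = (D/Vd)·f/(1−f), so D = Cmin,ss·Vd·(1−f)/f.
D = 11 × 254 × (1−f)/f ≈ 11 × 254 × 1.20818 ≈ 3375.65 mg.

3376 mg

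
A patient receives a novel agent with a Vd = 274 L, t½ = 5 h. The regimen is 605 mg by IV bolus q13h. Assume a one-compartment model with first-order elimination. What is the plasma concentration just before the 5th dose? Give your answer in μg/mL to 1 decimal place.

0.4 μg/mL

f = (1/2)^(τ/t½) = (1/2)^(13/5) ≈ 0.1649.
C₀ = D/Vd = 605/274 ≈ 2.208 μg/mL.
Before the 5th dose, 4 doses have been given. Superposition: Cmin = C₀·(f + f² + … + f^4).
≈ 2.208 × (0.1649 + 0.0272 + 0.0045 + 0.0007) ≈ 2.208 × 0.1973 ≈ 0.436 μg/mL.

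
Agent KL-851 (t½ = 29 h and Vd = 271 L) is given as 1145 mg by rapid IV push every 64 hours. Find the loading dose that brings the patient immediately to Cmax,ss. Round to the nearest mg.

f = (1/2)^(64/29) ≈ 0.216600; accumulation ratio R = 1/(1−f) ≈ 1.27649.
Loading dose to hit Cmax,ss on first dose: D_load = D_maint·R ≈ 1145 × 1.27649 ≈ 1461.58 mg.

1462 mg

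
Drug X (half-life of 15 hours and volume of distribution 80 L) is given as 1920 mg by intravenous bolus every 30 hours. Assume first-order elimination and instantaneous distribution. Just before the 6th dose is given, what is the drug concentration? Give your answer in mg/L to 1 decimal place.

8.0 mg/L

f = (1/2)^(τ/t½) = (1/2)^(30/15) ≈ 0.2500.
C₀ = D/Vd = 1920/80 ≈ 24.000 mg/L.
Before the 6th dose, 5 doses have been given. Superposition: Cmin = C₀·(f + f² + … + f^5).
≈ 24.000 × (0.2500 + 0.0625 + 0.0156 + 0.0039 + 0.0010) ≈ 24.000 × 0.3330 ≈ 7.992 mg/L.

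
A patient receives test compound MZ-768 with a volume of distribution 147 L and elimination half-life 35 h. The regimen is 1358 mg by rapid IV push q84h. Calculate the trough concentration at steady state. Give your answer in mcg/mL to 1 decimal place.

2.2 mcg/mL

τ/t½ = 84/35 ≈ 2.4, so fraction remaining f = (1/2)^(84/35) ≈ 0.1895.
Accumulation ratio R = 1/(1 − f) ≈ 1/0.8105 ≈ 1.2338.
Single-dose peak C₀ = D/Vd = 1358/147 ≈ 9.238 mcg/mL.
Steady-state peak Cmax,ss = C₀·R ≈ 9.238 × 1.2338 ≈ 11.398 mcg/mL.
One interval later, Cmin,ss = Cmax,ss·e^(−kτ) ≈ 11.398 × 0.1895 ≈ 2.160 mcg/mL.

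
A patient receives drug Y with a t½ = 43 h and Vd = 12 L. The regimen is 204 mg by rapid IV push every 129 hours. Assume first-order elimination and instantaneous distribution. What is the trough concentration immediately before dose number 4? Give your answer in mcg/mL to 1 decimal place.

2.4 mcg/mL

f = (1/2)^(τ/t½) = (1/2)^(129/43) ≈ 0.1250.
C₀ = D/Vd = 204/12 ≈ 17.000 mcg/mL.
Before the 4th dose, 3 doses have been given. Superposition: Cmin = C₀·(f + f² + … + f^3).
≈ 17.000 × (0.1250 + 0.0156 + 0.0020) ≈ 17.000 × 0.1426 ≈ 2.424 mcg/mL.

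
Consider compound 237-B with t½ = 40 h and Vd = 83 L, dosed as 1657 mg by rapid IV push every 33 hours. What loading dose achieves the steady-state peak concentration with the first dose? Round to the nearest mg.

f = (1/2)^(33/40) ≈ 0.564482; accumulation ratio R = 1/(1−f) ≈ 2.29612.
Loading dose to hit Cmax,ss on first dose: D_load = D_maint·R ≈ 1657 × 2.29612 ≈ 3804.67 mg.

3805 mg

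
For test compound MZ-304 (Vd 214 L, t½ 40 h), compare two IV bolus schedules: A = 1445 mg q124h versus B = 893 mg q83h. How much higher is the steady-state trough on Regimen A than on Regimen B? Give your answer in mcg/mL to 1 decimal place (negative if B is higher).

-0.4 mcg/mL

Regimen A: f = (1/2)^(124/40) ≈ 0.1166; Cmin,ss = (1445/214)·f/(1−f) ≈ 0.891 mcg/mL.
Regimen B: f = (1/2)^(83/40) ≈ 0.2373; Cmin,ss = (893/214)·f/(1−f) ≈ 1.298 mcg/mL.
Difference ≈ 0.891 − 1.298 ≈ -0.407 mcg/mL.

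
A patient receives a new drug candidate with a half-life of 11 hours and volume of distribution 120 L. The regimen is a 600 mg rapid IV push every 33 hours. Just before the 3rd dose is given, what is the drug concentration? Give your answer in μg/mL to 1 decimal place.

0.7 μg/mL

f = (1/2)^(τ/t½) = (1/2)^(33/11) ≈ 0.1250.
C₀ = D/Vd = 600/120 ≈ 5.000 μg/mL.
Before the 3rd dose, 2 doses have been given. Superposition: Cmin = C₀·(f + f²).
≈ 5.000 × (0.1250 + 0.0156) ≈ 5.000 × 0.1406 ≈ 0.703 μg/mL.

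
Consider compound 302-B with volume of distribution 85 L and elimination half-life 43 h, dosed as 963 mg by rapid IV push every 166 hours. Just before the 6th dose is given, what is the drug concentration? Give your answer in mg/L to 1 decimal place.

f = (1/2)^(τ/t½) = (1/2)^(166/43) ≈ 0.0688.
C₀ = D/Vd = 963/85 ≈ 11.329 mg/L.
Before the 6th dose, 5 doses have been given. Superposition: Cmin = C₀·(f + f² + … + f^5).
≈ 11.329 × (0.0688 + 0.0047 + 0.0003 + 0.0000 + 0.0000) ≈ 11.329 × 0.0738 ≈ 0.836 mg/L.

0.8 mg/L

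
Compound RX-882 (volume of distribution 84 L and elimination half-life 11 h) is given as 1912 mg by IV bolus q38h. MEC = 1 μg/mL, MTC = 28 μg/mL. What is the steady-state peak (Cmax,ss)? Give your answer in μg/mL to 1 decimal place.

τ/t½ = 38/11 ≈ 3.4545, so fraction remaining f = (1/2)^(38/11) ≈ 0.0912.
At steady state, accumulation factor R = 1/(1 − e^(−kτ)) ≈ 1.1004.
Single-dose peak C₀ = D/Vd = 1912/84 ≈ 22.762 μg/mL.
Cmax,ss = C₀/(1 − f) ≈ 22.762/0.9088 ≈ 25.046 μg/mL.
Peak 25.0 μg/mL vs MTC 28 μg/mL: below toxic threshold.

25.0 μg/mL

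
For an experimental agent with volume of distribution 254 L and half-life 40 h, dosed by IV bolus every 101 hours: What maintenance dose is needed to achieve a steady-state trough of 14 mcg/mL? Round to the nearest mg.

16911 mg

τ/t½ = 101/40 ≈ 2.525, so f = (1/2)^(101/40) ≈ 0.173740.
Cmin,ss = (D/Vd)·f/(1−f), so D = Cmin,ss·Vd·(1−f)/f.
D = 14 × 254 × (1−f)/f ≈ 14 × 254 × 4.75573 ≈ 16911.38 mg.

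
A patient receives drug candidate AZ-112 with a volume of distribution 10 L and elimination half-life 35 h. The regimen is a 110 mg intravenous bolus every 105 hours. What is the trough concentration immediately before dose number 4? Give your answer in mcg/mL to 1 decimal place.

f = (1/2)^(τ/t½) = (1/2)^(105/35) ≈ 0.1250.
C₀ = D/Vd = 110/10 ≈ 11.000 mcg/mL.
Before the 4th dose, 3 doses have been given. Superposition: Cmin = C₀·(f + f² + … + f^3).
≈ 11.000 × (0.1250 + 0.0156 + 0.0020) ≈ 11.000 × 0.1426 ≈ 1.569 mcg/mL.

1.6 mcg/mL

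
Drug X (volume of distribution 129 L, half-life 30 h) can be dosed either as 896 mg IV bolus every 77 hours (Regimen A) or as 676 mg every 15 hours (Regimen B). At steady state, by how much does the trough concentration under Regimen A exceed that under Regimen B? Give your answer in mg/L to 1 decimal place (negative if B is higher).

Regimen A: f = (1/2)^(77/30) ≈ 0.1688; Cmin,ss = (896/129)·f/(1−f) ≈ 1.411 mg/L.
Regimen B: f = (1/2)^(15/30) ≈ 0.7071; Cmin,ss = (676/129)·f/(1−f) ≈ 12.651 mg/L.
Difference ≈ 1.411 − 12.651 ≈ -11.240 mg/L.

-11.2 mg/L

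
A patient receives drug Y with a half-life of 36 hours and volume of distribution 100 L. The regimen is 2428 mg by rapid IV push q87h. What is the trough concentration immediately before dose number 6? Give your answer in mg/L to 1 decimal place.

5.6 mg/L

f = (1/2)^(τ/t½) = (1/2)^(87/36) ≈ 0.1873.
C₀ = D/Vd = 2428/100 ≈ 24.280 mg/L.
Before the 6th dose, 5 doses have been given. Superposition: Cmin = C₀·(f + f² + … + f^5).
≈ 24.280 × (0.1873 + 0.0351 + 0.0066 + 0.0012 + 0.0002) ≈ 24.280 × 0.2304 ≈ 5.594 mg/L.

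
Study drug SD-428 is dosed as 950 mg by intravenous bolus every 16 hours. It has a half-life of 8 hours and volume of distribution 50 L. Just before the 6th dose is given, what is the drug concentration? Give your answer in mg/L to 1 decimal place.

6.3 mg/L

f = (1/2)^(τ/t½) = (1/2)^(16/8) ≈ 0.2500.
C₀ = D/Vd = 950/50 ≈ 19.000 mg/L.
Before the 6th dose, 5 doses have been given. Superposition: Cmin = C₀·(f + f² + … + f^5).
≈ 19.000 × (0.2500 + 0.0625 + 0.0156 + 0.0039 + 0.0010) ≈ 19.000 × 0.3330 ≈ 6.327 mg/L.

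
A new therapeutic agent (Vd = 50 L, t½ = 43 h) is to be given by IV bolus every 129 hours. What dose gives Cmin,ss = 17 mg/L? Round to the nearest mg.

τ/t½ = 129/43 ≈ 3, so f = (1/2)^(129/43) ≈ 0.125000.
Cmin,ss = (D/Vd)·f/(1−f), so D = Cmin,ss·Vd·(1−f)/f.
D = 17 × 50 × (1−f)/f ≈ 17 × 50 × 7.00000 ≈ 5950.00 mg.

5950 mg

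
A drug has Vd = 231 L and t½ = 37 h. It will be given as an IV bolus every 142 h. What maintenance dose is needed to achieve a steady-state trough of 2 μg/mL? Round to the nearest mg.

6144 mg

τ/t½ = 142/37 ≈ 3.8378, so f = (1/2)^(142/37) ≈ 0.069935.
Cmin,ss = (D/Vd)·f/(1−f), so D = Cmin,ss·Vd·(1−f)/f.
D = 2 × 231 × (1−f)/f ≈ 2 × 231 × 13.29899 ≈ 6144.13 mg.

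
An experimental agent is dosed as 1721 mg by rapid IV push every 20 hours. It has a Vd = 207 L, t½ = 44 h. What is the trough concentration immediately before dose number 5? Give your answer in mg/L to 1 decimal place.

f = (1/2)^(τ/t½) = (1/2)^(20/44) ≈ 0.7297.
C₀ = D/Vd = 1721/207 ≈ 8.314 mg/L.
Before the 5th dose, 4 doses have been given. Superposition: Cmin = C₀·(f + f² + … + f^4).
≈ 8.314 × (0.7297 + 0.5325 + 0.3885 + 0.2835) ≈ 8.314 × 1.9342 ≈ 16.081 mg/L.

16.1 mg/L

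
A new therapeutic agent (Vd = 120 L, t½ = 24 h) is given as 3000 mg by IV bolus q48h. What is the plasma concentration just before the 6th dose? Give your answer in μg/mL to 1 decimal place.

8.3 μg/mL

f = (1/2)^(τ/t½) = (1/2)^(48/24) ≈ 0.2500.
C₀ = D/Vd = 3000/120 ≈ 25.000 μg/mL.
Before the 6th dose, 5 doses have been given. Superposition: Cmin = C₀·(f + f² + … + f^5).
≈ 25.000 × (0.2500 + 0.0625 + 0.0156 + 0.0039 + 0.0010) ≈ 25.000 × 0.3330 ≈ 8.325 μg/mL.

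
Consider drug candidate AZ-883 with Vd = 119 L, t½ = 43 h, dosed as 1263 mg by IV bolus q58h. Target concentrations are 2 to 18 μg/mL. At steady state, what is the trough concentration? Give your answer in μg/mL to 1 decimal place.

τ/t½ = 58/43 ≈ 1.3488, so fraction remaining f = (1/2)^(58/43) ≈ 0.3926.
At steady state, accumulation factor R = 1/(1 − e^(−kτ)) ≈ 1.6464.
Each bolus raises the concentration by D/Vd = 1263/119 ≈ 10.613 μg/mL.
Steady-state peak Cmax,ss = C₀·R ≈ 10.613 × 1.6464 ≈ 17.473 μg/mL.
One interval later, Cmin,ss = Cmax,ss·e^(−kτ) ≈ 17.473 × 0.3926 ≈ 6.860 μg/mL.
Trough 6.9 μg/mL vs MEC 2 μg/mL: adequate.

6.9 μg/mL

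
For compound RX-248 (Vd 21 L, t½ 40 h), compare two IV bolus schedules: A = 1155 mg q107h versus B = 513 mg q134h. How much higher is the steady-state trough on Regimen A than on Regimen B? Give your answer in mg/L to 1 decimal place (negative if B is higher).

7.6 mg/L

Regimen A: f = (1/2)^(107/40) ≈ 0.1566; Cmin,ss = (1155/21)·f/(1−f) ≈ 10.212 mg/L.
Regimen B: f = (1/2)^(134/40) ≈ 0.0981; Cmin,ss = (513/21)·f/(1−f) ≈ 2.657 mg/L.
Difference ≈ 10.212 − 2.657 ≈ 7.555 mg/L.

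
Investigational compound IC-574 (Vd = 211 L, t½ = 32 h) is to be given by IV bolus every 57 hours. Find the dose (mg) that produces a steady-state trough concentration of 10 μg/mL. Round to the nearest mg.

5143 mg

τ/t½ = 57/32 ≈ 1.7812, so f = (1/2)^(57/32) ≈ 0.290931.
Cmin,ss = (D/Vd)·f/(1−f), so D = Cmin,ss·Vd·(1−f)/f.
D = 10 × 211 × (1−f)/f ≈ 10 × 211 × 2.43724 ≈ 5142.58 mg.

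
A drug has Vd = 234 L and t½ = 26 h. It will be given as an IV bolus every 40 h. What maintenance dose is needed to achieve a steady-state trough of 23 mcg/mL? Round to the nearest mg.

10252 mg

τ/t½ = 40/26 ≈ 1.5385, so f = (1/2)^(40/26) ≈ 0.344252.
Cmin,ss = (D/Vd)·f/(1−f), so D = Cmin,ss·Vd·(1−f)/f.
D = 23 × 234 × (1−f)/f ≈ 23 × 234 × 1.90485 ≈ 10251.90 mg.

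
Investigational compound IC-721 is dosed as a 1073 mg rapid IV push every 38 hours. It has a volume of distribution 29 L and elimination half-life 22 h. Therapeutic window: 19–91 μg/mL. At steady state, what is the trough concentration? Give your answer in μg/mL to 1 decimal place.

16.0 μg/mL

τ/t½ = 38/22 ≈ 1.7273, so fraction remaining f = (1/2)^(38/22) ≈ 0.3020.
Single-dose peak C₀ = D/Vd = 1073/29 ≈ 37.000 μg/mL.
Steady-state trough Cmin,ss = C₀·f/(1−f) ≈ 37.000 × 0.3020/0.6980 ≈ 16.009 μg/mL.
Trough 16.0 μg/mL vs MEC 19 μg/mL: subtherapeutic.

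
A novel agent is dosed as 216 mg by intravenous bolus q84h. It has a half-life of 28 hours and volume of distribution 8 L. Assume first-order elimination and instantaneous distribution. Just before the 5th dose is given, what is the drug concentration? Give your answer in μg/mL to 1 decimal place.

3.9 μg/mL

f = (1/2)^(τ/t½) = (1/2)^(84/28) ≈ 0.1250.
C₀ = D/Vd = 216/8 ≈ 27.000 μg/mL.
Before the 5th dose, 4 doses have been given. Superposition: Cmin = C₀·(f + f² + … + f^4).
≈ 27.000 × (0.1250 + 0.0156 + 0.0020 + 0.0002) ≈ 27.000 × 0.1428 ≈ 3.856 μg/mL.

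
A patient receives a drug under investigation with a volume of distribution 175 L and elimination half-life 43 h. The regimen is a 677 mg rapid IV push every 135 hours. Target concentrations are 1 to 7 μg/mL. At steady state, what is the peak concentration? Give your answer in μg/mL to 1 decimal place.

4.4 μg/mL

Over one 135-h interval, 135/43 ≈ 3.1395 half-lives elapse, leaving f ≈ 0.1135 of each dose.
At steady state, accumulation factor R = 1/(1 − e^(−kτ)) ≈ 1.1280.
Single-dose peak C₀ = D/Vd = 677/175 ≈ 3.869 μg/mL.
Cmax,ss = C₀/(1 − f) ≈ 3.869/0.8865 ≈ 4.364 μg/mL.
Peak 4.4 μg/mL vs MTC 7 μg/mL: below toxic threshold.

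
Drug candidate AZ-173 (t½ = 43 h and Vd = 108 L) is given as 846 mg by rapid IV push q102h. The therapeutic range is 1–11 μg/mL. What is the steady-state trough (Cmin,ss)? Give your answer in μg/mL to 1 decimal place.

1.9 μg/mL

τ/t½ = 102/43 ≈ 2.3721, so fraction remaining f = (1/2)^(102/43) ≈ 0.1932.
At steady state, accumulation factor R = 1/(1 − e^(−kτ)) ≈ 1.2395.
Each bolus raises the concentration by D/Vd = 846/108 ≈ 7.833 μg/mL.
Steady-state peak Cmax,ss = C₀·R ≈ 7.833 × 1.2395 ≈ 9.709 μg/mL.
Steady-state trough Cmin,ss = Cmax,ss·f ≈ 9.709 × 0.1932 ≈ 1.876 μg/mL.
Trough 1.9 μg/mL vs MEC 1 μg/mL: adequate.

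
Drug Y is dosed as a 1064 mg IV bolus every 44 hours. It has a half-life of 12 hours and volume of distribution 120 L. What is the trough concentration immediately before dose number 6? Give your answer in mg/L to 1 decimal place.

f = (1/2)^(τ/t½) = (1/2)^(44/12) ≈ 0.0787.
C₀ = D/Vd = 1064/120 ≈ 8.867 mg/L.
Before the 6th dose, 5 doses have been given. Superposition: Cmin = C₀·(f + f² + … + f^5).
≈ 8.867 × (0.0787 + 0.0062 + 0.0005 + 0.0000 + 0.0000) ≈ 8.867 × 0.0854 ≈ 0.757 mg/L.

0.8 mg/L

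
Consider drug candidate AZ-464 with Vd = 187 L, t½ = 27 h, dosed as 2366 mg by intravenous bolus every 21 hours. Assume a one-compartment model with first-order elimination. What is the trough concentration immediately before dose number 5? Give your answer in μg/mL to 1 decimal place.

15.7 μg/mL

f = (1/2)^(τ/t½) = (1/2)^(21/27) ≈ 0.5833.
C₀ = D/Vd = 2366/187 ≈ 12.652 μg/mL.
Before the 5th dose, 4 doses have been given. Superposition: Cmin = C₀·(f + f² + … + f^4).
≈ 12.652 × (0.5833 + 0.3402 + 0.1985 + 0.1158) ≈ 12.652 × 1.2378 ≈ 15.661 μg/mL.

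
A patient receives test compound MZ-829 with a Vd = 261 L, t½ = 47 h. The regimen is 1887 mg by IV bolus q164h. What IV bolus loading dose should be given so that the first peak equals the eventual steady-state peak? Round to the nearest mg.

f = (1/2)^(164/47) ≈ 0.089043; accumulation ratio R = 1/(1−f) ≈ 1.09775.
Loading dose to hit Cmax,ss on first dose: D_load = D_maint·R ≈ 1887 × 1.09775 ≈ 2071.45 mg.

2071 mg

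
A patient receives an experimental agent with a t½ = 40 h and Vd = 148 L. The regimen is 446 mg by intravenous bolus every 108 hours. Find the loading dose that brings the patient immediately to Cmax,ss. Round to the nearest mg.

f = (1/2)^(108/40) ≈ 0.153893; accumulation ratio R = 1/(1−f) ≈ 1.18188.
Loading dose to hit Cmax,ss on first dose: D_load = D_maint·R ≈ 446 × 1.18188 ≈ 527.12 mg.

527 mg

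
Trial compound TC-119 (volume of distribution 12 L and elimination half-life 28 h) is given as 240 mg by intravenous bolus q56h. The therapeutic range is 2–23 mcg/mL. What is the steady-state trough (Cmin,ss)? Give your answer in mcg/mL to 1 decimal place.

6.7 mcg/mL

The dosing interval is 2 half-lives, so f = 2^(−2) = 0.25.
Accumulation ratio R = 1/(1 − f) = 1/0.75 = 4/3.
Single-dose peak C₀ = D/Vd = 240/12 = 20 mcg/mL.
Steady-state peak Cmax,ss = C₀·R = 20 × 4/3 ≈ 26.667 mcg/mL.
Steady-state trough Cmin,ss = Cmax,ss·f ≈ 26.667 × 0.25 ≈ 6.667 mcg/mL.
Trough 6.7 mcg/mL vs MEC 2 mcg/mL: adequate.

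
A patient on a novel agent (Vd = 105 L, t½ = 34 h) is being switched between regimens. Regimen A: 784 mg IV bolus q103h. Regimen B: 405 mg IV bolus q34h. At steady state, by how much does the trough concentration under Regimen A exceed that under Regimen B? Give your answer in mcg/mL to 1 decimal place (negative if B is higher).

-2.8 mcg/mL

Regimen A: f = (1/2)^(103/34) ≈ 0.1225; Cmin,ss = (784/105)·f/(1−f) ≈ 1.042 mcg/mL.
Regimen B: f = (1/2)^(34/34) ≈ 0.5000; Cmin,ss = (405/105)·f/(1−f) ≈ 3.857 mcg/mL.
Difference ≈ 1.042 − 3.857 ≈ -2.815 mcg/mL.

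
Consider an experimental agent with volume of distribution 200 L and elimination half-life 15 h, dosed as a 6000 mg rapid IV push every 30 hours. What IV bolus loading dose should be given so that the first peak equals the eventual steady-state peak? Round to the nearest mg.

8000 mg

f = (1/2)^(30/15) ≈ 0.250000; accumulation ratio R = 1/(1−f) ≈ 1.33333.
Loading dose to hit Cmax,ss on first dose: D_load = D_maint·R ≈ 6000 × 1.33333 ≈ 7999.98 mg.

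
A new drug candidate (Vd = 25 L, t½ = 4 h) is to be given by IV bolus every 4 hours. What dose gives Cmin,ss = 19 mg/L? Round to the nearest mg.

475 mg

τ/t½ = 4/4 ≈ 1, so f = (1/2)^(4/4) ≈ 0.500000.
Cmin,ss = (D/Vd)·f/(1−f), so D = Cmin,ss·Vd·(1−f)/f.
D = 19 × 25 × (1−f)/f ≈ 19 × 25 × 1.00000 ≈ 475.00 mg.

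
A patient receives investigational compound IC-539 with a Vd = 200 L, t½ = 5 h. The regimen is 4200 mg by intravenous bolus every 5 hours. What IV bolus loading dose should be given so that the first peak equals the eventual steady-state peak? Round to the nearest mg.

8400 mg

f = (1/2)^(5/5) ≈ 0.500000; accumulation ratio R = 1/(1−f) ≈ 2.00000.
Loading dose to hit Cmax,ss on first dose: D_load = D_maint·R ≈ 4200 × 2.00000 ≈ 8400.00 mg.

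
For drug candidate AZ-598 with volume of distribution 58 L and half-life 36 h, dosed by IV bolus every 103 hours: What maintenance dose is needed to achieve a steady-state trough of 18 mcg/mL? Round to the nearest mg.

6541 mg

τ/t½ = 103/36 ≈ 2.8611, so f = (1/2)^(103/36) ≈ 0.137632.
Cmin,ss = (D/Vd)·f/(1−f), so D = Cmin,ss·Vd·(1−f)/f.
D = 18 × 58 × (1−f)/f ≈ 18 × 58 × 6.26575 ≈ 6541.44 mg.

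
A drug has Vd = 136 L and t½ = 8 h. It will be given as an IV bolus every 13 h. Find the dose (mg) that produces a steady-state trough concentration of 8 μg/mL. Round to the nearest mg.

τ/t½ = 13/8 ≈ 1.625, so f = (1/2)^(13/8) ≈ 0.324210.
Cmin,ss = (D/Vd)·f/(1−f), so D = Cmin,ss·Vd·(1−f)/f.
D = 8 × 136 × (1−f)/f ≈ 8 × 136 × 2.08442 ≈ 2267.85 mg.

2268 mg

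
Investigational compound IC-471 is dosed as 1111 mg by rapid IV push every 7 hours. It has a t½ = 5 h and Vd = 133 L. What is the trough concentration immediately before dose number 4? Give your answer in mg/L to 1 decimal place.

f = (1/2)^(τ/t½) = (1/2)^(7/5) ≈ 0.3789.
C₀ = D/Vd = 1111/133 ≈ 8.353 mg/L.
Before the 4th dose, 3 doses have been given. Superposition: Cmin = C₀·(f + f² + … + f^3).
≈ 8.353 × (0.3789 + 0.1436 + 0.0544) ≈ 8.353 × 0.5769 ≈ 4.819 mg/L.

4.8 mg/L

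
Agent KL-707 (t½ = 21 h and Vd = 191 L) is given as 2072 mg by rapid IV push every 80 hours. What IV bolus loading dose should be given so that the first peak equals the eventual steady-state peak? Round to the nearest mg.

2231 mg

f = (1/2)^(80/21) ≈ 0.071321; accumulation ratio R = 1/(1−f) ≈ 1.07680.
Loading dose to hit Cmax,ss on first dose: D_load = D_maint·R ≈ 2072 × 1.07680 ≈ 2231.13 mg.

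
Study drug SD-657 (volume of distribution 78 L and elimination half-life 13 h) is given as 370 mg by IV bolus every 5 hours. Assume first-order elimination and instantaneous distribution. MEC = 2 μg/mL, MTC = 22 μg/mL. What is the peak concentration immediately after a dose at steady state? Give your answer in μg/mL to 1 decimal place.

20.3 μg/mL

τ/t½ = 5/13 ≈ 0.38462, so fraction remaining f = (1/2)^(5/13) ≈ 0.7660.
Accumulation ratio R = 1/(1 − f) ≈ 1/0.2340 ≈ 4.2735.
Single-dose peak C₀ = D/Vd = 370/78 ≈ 4.744 μg/mL.
Steady-state peak Cmax,ss = C₀·R ≈ 4.744 × 4.2735 ≈ 20.273 μg/mL.
Peak 20.3 μg/mL vs MTC 22 μg/mL: below toxic threshold.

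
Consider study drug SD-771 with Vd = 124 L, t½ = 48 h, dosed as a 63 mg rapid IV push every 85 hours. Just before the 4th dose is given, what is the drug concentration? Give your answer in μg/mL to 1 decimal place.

0.2 μg/mL

f = (1/2)^(τ/t½) = (1/2)^(85/48) ≈ 0.2930.
C₀ = D/Vd = 63/124 ≈ 0.508 μg/mL.
Before the 4th dose, 3 doses have been given. Superposition: Cmin = C₀·(f + f² + … + f^3).
≈ 0.508 × (0.2930 + 0.0858 + 0.0252) ≈ 0.508 × 0.4040 ≈ 0.205 μg/mL.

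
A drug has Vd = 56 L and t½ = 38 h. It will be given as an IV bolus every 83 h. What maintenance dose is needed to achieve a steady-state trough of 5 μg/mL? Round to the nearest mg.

τ/t½ = 83/38 ≈ 2.1842, so f = (1/2)^(83/38) ≈ 0.220033.
Cmin,ss = (D/Vd)·f/(1−f), so D = Cmin,ss·Vd·(1−f)/f.
D = 5 × 56 × (1−f)/f ≈ 5 × 56 × 3.54477 ≈ 992.54 mg.

993 mg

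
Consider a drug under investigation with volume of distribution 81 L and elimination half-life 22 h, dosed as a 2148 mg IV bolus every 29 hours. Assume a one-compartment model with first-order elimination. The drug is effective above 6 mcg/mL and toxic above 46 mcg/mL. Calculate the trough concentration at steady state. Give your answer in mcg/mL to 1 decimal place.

17.8 mcg/mL

k = ln2/t½ = ln2/22 ≈ 0.031507 h⁻¹; fraction remaining f = e^(−kτ) = e^(−0.031507×29) ≈ 0.4010.
Accumulation ratio R = 1/(1 − f) ≈ 1/0.5990 ≈ 1.6694.
Single-dose peak C₀ = D/Vd = 2148/81 ≈ 26.519 mcg/mL.
Steady-state peak Cmax,ss = C₀·R ≈ 26.519 × 1.6694 ≈ 44.271 mcg/mL.
One interval later, Cmin,ss = Cmax,ss·e^(−kτ) ≈ 44.271 × 0.4010 ≈ 17.753 mcg/mL.
Trough 17.8 mcg/mL vs MEC 6 mcg/mL: adequate.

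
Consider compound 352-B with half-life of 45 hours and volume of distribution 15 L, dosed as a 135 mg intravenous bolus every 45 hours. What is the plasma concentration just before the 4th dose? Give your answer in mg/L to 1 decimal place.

f = (1/2)^(τ/t½) = (1/2)^(45/45) ≈ 0.5000.
C₀ = D/Vd = 135/15 ≈ 9.000 mg/L.
Before the 4th dose, 3 doses have been given. Superposition: Cmin = C₀·(f + f² + … + f^3).
≈ 9.000 × (0.5000 + 0.2500 + 0.1250) ≈ 9.000 × 0.8750 ≈ 7.875 mg/L.

7.9 mg/L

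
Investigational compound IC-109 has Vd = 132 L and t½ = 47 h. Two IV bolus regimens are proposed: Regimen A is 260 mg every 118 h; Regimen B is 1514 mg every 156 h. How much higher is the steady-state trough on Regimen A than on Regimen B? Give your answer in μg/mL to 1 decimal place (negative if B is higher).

Regimen A: f = (1/2)^(118/47) ≈ 0.1755; Cmin,ss = (260/132)·f/(1−f) ≈ 0.419 μg/mL.
Regimen B: f = (1/2)^(156/47) ≈ 0.1002; Cmin,ss = (1514/132)·f/(1−f) ≈ 1.277 μg/mL.
Difference ≈ 0.419 − 1.277 ≈ -0.858 μg/mL.

-0.9 μg/mL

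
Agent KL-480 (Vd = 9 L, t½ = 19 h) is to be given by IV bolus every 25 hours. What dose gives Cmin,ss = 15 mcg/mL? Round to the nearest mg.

201 mg

τ/t½ = 25/19 ≈ 1.3158, so f = (1/2)^(25/19) ≈ 0.401706.
Cmin,ss = (D/Vd)·f/(1−f), so D = Cmin,ss·Vd·(1−f)/f.
D = 15 × 9 × (1−f)/f ≈ 15 × 9 × 1.48938 ≈ 201.07 mg.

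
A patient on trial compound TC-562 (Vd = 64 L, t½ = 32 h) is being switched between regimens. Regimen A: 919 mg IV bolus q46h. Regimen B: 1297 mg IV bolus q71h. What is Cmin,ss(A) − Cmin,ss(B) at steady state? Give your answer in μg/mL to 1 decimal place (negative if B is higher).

2.9 μg/mL

Regimen A: f = (1/2)^(46/32) ≈ 0.3692; Cmin,ss = (919/64)·f/(1−f) ≈ 8.404 μg/mL.
Regimen B: f = (1/2)^(71/32) ≈ 0.2148; Cmin,ss = (1297/64)·f/(1−f) ≈ 5.544 μg/mL.
Difference ≈ 8.404 − 5.544 ≈ 2.860 μg/mL.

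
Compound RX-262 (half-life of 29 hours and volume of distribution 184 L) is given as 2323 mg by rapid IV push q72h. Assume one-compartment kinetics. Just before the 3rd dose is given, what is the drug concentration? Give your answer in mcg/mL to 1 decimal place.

f = (1/2)^(τ/t½) = (1/2)^(72/29) ≈ 0.1789.
C₀ = D/Vd = 2323/184 ≈ 12.625 mcg/mL.
Before the 3rd dose, 2 doses have been given. Superposition: Cmin = C₀·(f + f²).
≈ 12.625 × (0.1789 + 0.0320) ≈ 12.625 × 0.2109 ≈ 2.663 mcg/mL.

2.7 mcg/mL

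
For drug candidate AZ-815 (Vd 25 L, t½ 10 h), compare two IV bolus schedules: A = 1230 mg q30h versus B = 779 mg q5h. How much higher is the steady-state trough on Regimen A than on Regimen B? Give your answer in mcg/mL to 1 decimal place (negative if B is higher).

-68.2 mcg/mL

Regimen A: f = (1/2)^(30/10) ≈ 0.1250; Cmin,ss = (1230/25)·f/(1−f) ≈ 7.029 mcg/mL.
Regimen B: f = (1/2)^(5/10) ≈ 0.7071; Cmin,ss = (779/25)·f/(1−f) ≈ 75.224 mcg/mL.
Difference ≈ 7.029 − 75.224 ≈ -68.195 mcg/mL.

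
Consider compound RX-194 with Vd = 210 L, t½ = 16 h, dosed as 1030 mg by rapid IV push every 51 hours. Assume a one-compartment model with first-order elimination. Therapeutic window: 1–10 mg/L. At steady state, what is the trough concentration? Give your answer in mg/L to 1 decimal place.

0.6 mg/L

Over one 51-h interval, 51/16 ≈ 3.1875 half-lives elapse, leaving f ≈ 0.1098 of each dose.
Single-dose peak C₀ = D/Vd = 1030/210 ≈ 4.905 mg/L.
Steady-state trough Cmin,ss = C₀·f/(1−f) ≈ 4.905 × 0.1098/0.8902 ≈ 0.605 mg/L.
Trough 0.6 mg/L vs MEC 1 mg/L: subtherapeutic.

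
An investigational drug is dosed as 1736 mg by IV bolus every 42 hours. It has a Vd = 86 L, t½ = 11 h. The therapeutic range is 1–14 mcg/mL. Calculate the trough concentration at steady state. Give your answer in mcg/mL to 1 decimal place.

τ/t½ = 42/11 ≈ 3.8182, so fraction remaining f = (1/2)^(42/11) ≈ 0.0709.
Accumulation ratio R = 1/(1 − f) ≈ 1/0.9291 ≈ 1.0763.
Single-dose peak C₀ = D/Vd = 1736/86 ≈ 20.186 mcg/mL.
Cmax,ss = C₀/(1 − f) ≈ 20.186/0.9291 ≈ 21.726 mcg/mL.
One interval later, Cmin,ss = Cmax,ss·e^(−kτ) ≈ 21.726 × 0.0709 ≈ 1.540 mcg/mL.
Trough 1.5 mcg/mL vs MEC 1 mcg/mL: adequate.

1.5 mcg/mL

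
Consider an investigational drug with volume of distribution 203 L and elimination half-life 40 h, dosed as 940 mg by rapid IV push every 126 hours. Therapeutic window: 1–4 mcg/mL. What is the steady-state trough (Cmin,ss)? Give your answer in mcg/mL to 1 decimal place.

0.6 mcg/mL

Over one 126-h interval, 126/40 ≈ 3.15 half-lives elapse, leaving f ≈ 0.1127 of each dose.
At steady state, accumulation factor R = 1/(1 − e^(−kτ)) ≈ 1.1270.
Each bolus raises the concentration by D/Vd = 940/203 ≈ 4.631 mcg/mL.
Steady-state peak Cmax,ss = C₀·R ≈ 4.631 × 1.1270 ≈ 5.219 mcg/mL.
Steady-state trough Cmin,ss = Cmax,ss·f ≈ 5.219 × 0.1127 ≈ 0.588 mcg/mL.
Trough 0.6 mcg/mL vs MEC 1 mcg/mL: subtherapeutic.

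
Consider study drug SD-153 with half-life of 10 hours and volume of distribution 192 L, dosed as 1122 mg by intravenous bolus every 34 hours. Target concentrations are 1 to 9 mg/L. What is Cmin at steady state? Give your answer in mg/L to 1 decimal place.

k = ln2/t½ = ln2/10 ≈ 0.069315 h⁻¹; fraction remaining f = e^(−kτ) = e^(−0.069315×34) ≈ 0.0947.
Accumulation ratio R = 1/(1 − f) ≈ 1/0.9053 ≈ 1.1046.
Single-dose peak C₀ = D/Vd = 1122/192 ≈ 5.844 mg/L.
Steady-state peak Cmax,ss = C₀·R ≈ 5.844 × 1.1046 ≈ 6.455 mg/L.
Steady-state trough Cmin,ss = Cmax,ss·f ≈ 6.455 × 0.0947 ≈ 0.611 mg/L.
Trough 0.6 mg/L vs MEC 1 mg/L: subtherapeutic.

0.6 mg/L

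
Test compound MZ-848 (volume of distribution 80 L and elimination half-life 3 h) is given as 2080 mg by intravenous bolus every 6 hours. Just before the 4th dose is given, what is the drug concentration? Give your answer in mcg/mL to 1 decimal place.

f = (1/2)^(τ/t½) = (1/2)^(6/3) ≈ 0.2500.
C₀ = D/Vd = 2080/80 ≈ 26.000 mcg/mL.
Before the 4th dose, 3 doses have been given. Superposition: Cmin = C₀·(f + f² + … + f^3).
≈ 26.000 × (0.2500 + 0.0625 + 0.0156) ≈ 26.000 × 0.3281 ≈ 8.531 mcg/mL.

8.5 mcg/mL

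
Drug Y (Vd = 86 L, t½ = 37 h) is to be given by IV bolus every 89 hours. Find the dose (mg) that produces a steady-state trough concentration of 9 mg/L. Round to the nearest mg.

τ/t½ = 89/37 ≈ 2.4054, so f = (1/2)^(89/37) ≈ 0.188756.
Cmin,ss = (D/Vd)·f/(1−f), so D = Cmin,ss·Vd·(1−f)/f.
D = 9 × 86 × (1−f)/f ≈ 9 × 86 × 4.29784 ≈ 3326.53 mg.

3327 mg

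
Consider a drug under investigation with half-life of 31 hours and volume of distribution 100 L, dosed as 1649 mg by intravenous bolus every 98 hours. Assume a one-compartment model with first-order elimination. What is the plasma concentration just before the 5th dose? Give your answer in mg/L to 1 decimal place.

f = (1/2)^(τ/t½) = (1/2)^(98/31) ≈ 0.1118.
C₀ = D/Vd = 1649/100 ≈ 16.490 mg/L.
Before the 5th dose, 4 doses have been given. Superposition: Cmin = C₀·(f + f² + … + f^4).
≈ 16.490 × (0.1118 + 0.0125 + 0.0014 + 0.0002) ≈ 16.490 × 0.1259 ≈ 2.076 mg/L.

2.1 mg/L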